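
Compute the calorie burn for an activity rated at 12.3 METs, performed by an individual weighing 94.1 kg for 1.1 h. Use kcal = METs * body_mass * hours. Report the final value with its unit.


Product of METs and mass = 12.3 * 94.1 = 1157.43
Total kcal = 1157.43 * 1.1 = 1273.17 kcal

1273.17 kcal


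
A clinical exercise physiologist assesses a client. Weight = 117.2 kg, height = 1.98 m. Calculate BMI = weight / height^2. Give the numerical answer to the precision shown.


height^2 = 1.98^2 = 3.9204
BMI = 117.2 / 3.9204 = 29.89 kg/m^2

29.89 kg/m^2


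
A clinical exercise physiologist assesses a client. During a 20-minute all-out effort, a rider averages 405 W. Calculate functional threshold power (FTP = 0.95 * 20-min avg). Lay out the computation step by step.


FTP = 0.95 * 405
= 384.75 W

384.75 W


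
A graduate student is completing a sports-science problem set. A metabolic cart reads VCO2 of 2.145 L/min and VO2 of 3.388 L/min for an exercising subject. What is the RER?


RER = VCO2 / VO2 = 2.145 / 3.388 = 0.6331

0.6331


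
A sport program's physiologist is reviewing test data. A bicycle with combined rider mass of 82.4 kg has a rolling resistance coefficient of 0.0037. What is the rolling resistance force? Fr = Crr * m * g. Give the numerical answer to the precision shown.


Fr = 0.0037 * 82.4 * 9.81
= 0.30488 * 9.81
= 2.991 N

2.991 N


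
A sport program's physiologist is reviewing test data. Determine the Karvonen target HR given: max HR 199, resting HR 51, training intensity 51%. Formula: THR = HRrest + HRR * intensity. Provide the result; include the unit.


HRR = HRmax - HRrest = 199 - 51 = 148
THR = 51 + 148 * 0.51
= 126.48 bpm

126.48 bpm


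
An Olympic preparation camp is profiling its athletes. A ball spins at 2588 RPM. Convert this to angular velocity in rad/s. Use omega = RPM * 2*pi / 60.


omega = 2588 * 2 * pi / 60
= 2588 * 6.28318531 / 60
= 16260.884 / 60
= 271.015 rad/s

271.015 rad/s


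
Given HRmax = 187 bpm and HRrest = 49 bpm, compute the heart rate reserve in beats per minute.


Heart rate reserve = maximum HR minus resting HR
HRR = 187 - 49 = 138 bpm

138 bpm


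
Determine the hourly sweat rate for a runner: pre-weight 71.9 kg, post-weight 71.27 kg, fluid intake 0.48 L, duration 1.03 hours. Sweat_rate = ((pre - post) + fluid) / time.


Mass lost = 71.9 - 71.27 = 0.63 kg
Add fluid consumed: 0.63 + 0.48 = 1.11 L total sweat
Sweat rate = 1.11 / 1.03 = 1.078 L/h

1.078 L/h


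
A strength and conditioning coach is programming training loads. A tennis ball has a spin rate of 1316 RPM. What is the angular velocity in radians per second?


Convert RPM to rad/s: multiply by 2*pi and divide by 60
omega = 1316 * 2 * pi / 60
= 137.811 rad/s

137.811 rad/s


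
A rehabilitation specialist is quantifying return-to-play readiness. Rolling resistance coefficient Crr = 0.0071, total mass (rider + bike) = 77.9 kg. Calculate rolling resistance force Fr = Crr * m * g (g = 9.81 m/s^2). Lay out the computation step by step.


Fr = Crr * m * g
= 0.0071 * 77.9 * 9.81
= 5.426 N

5.426 N


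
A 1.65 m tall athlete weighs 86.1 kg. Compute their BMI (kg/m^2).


height^2 = 2.7225 m^2
BMI = 86.1 / 2.7225 = 31.63 kg/m^2

31.63 kg/m^2


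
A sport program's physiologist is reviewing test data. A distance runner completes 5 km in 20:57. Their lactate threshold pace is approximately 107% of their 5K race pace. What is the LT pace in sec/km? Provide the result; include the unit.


Convert to seconds: 20 min 57 s = 1257 s
Pace per km = 1257 / 5 = 251.4 s/km
LT pace = 251.4 * 1.07 = 269.0 s/km

269.0 s/km


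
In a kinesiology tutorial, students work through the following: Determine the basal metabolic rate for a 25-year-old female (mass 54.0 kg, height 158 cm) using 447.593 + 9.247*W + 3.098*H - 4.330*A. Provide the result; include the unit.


BMR = 447.593 + 9.247*54.0 + 3.098*158 - 4.330*25
= 1328.17 kcal/day

1328.17 kcal/day


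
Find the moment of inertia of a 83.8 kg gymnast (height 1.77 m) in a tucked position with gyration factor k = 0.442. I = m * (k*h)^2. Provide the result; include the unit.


Radius of gyration = 0.442 * 1.77 = 0.78234 m
I = 83.8 * 0.78234^2
= 83.8 * 0.612056
= 51.29 kg*m^2

51.29 kg*m^2


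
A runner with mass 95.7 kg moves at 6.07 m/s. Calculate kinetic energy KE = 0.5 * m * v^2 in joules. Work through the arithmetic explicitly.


v^2 = 6.07^2 = 36.8449
KE = 0.5 * 95.7 * 36.8449
= 1763.03 J

1763.03 J


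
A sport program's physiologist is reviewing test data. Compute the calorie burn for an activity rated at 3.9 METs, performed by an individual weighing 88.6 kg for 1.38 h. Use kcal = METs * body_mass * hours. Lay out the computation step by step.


Product of METs and mass = 3.9 * 88.6 = 345.54
Total kcal = 345.54 * 1.38 = 476.85 kcal

476.85 kcal


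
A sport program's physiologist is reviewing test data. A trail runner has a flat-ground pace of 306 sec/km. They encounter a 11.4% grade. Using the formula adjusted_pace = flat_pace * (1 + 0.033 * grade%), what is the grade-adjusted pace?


Grade factor = 1 + 0.033 * 11.4 = 1.3762
Adjusted = 306 * 1.3762 = 421.12 sec/km

421.12 s/km


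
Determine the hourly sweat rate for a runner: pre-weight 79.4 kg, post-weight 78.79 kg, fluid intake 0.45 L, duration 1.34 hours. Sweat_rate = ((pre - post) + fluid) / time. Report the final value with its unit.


Mass lost = 79.4 - 78.79 = 0.61 kg
Add fluid consumed: 0.61 + 0.45 = 1.06 L total sweat
Sweat rate = 1.06 / 1.34 = 0.791 L/h

0.791 L/h


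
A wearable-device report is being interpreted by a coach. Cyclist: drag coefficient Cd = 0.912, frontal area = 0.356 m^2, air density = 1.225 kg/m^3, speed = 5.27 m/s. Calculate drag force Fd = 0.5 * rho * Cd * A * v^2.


v^2 = 5.27^2 = 27.7729
Fd = 0.5 * 1.225 * 0.912 * 0.356 * 27.7729
= 5.523 N

5.523 N


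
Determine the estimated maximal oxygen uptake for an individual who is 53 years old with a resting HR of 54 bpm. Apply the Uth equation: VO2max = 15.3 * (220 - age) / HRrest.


HRmax = 220 - 53 = 167
VO2max = 15.3 * (167 / 54)
= 15.3 * 3.0926
= 47.32 mL/kg/min

47.32 mL/kg/min


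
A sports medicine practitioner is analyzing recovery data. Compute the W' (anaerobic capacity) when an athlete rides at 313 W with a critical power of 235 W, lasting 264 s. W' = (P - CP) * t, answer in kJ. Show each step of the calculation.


Above-CP power = 78 W
Duration = 264 s
W' = 78 * 264 = 20592 J
Convert: 20592 / 1000 = 20.592 kJ

20.592 kJ


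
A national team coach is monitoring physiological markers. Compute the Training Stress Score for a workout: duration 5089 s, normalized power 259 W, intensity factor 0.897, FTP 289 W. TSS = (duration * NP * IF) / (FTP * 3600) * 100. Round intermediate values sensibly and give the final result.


Product = 5089 * 259 * 0.897 = 1182291.747
Base = 289 * 3600 = 1040400
TSS = 1182291.747 / 1040400 * 100 = 113.64

113.64 TSS


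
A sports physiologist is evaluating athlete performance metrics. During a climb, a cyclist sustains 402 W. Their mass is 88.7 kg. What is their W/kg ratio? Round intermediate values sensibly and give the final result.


Power-to-weight = 402 W / 88.7 kg
= 4.532 W/kg

4.532 W/kg


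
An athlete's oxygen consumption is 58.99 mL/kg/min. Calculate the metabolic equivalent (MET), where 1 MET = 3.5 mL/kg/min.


MET = VO2 / 3.5
= 58.99 / 3.5
= 16.85 METs

16.85 METs


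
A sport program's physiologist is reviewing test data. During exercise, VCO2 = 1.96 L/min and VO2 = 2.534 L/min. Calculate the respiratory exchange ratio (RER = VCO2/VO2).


RER = VCO2 / VO2
= 1.96 / 2.534
= 0.7735

0.7735


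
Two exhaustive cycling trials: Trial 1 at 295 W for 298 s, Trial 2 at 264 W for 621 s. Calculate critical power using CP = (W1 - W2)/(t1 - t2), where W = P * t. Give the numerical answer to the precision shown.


W1 = 295 * 298 = 87910 J
W2 = 264 * 621 = 163944 J
CP = (87910 - 163944) / (298 - 621)
= -76034 / -323
= 235.4 W

235.4 W


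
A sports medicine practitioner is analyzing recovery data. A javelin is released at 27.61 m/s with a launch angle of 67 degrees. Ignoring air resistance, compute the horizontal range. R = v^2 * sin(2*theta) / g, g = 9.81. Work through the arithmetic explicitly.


Launch speed squared = 762.3121
sin(2 * 67 deg) = 0.71934
Range = 762.3121 * 0.71934 / 9.81
= 55.898 m

55.898 m


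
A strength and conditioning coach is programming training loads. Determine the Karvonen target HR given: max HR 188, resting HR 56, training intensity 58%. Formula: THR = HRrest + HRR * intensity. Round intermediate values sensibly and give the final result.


HRR = HRmax - HRrest = 188 - 56 = 132
THR = 56 + 132 * 0.58
= 132.56 bpm

132.56 bpm


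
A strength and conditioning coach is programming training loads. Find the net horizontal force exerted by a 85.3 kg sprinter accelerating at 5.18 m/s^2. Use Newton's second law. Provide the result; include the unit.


Newton's second law: F = m * a
F = 85.3 * 5.18 = 441.85 N

441.85 N


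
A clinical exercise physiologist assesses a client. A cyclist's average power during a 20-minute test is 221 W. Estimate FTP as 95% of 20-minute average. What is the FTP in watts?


FTP = 20-min power * 0.95
= 221 * 0.95
= 209.95 W

209.95 W


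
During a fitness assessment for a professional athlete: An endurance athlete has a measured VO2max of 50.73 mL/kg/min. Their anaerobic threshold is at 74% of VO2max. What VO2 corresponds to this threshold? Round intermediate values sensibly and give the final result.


Anaerobic threshold VO2 = VO2max * 74%
= 50.73 * 0.74
= 37.54 mL/kg/min

37.54 mL/kg/min


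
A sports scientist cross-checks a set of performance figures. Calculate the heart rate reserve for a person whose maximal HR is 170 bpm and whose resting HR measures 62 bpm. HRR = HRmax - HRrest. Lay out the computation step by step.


HRmax = 170 bpm
HRrest = 62 bpm
HRR = 170 - 62 = 108 bpm

108 bpm


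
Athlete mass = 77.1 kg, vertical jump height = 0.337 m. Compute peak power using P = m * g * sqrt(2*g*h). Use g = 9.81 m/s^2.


sqrt(2 * 9.81 * 0.337) = sqrt(6.61194) = 2.571369 m/s
P = 77.1 * 9.81 * 2.571369
= 1944.86 W

1944.86 W


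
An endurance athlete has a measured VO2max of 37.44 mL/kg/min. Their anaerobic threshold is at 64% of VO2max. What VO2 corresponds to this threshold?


Anaerobic threshold VO2 = VO2max * 64%
= 37.44 * 0.64
= 23.96 mL/kg/min

23.96 mL/kg/min


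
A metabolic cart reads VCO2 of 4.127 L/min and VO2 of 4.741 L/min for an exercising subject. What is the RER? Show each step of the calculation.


RER = VCO2 / VO2 = 4.127 / 4.741 = 0.8705

0.8705


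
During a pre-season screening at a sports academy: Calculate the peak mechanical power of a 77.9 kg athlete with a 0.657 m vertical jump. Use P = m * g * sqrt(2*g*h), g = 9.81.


First, sqrt(2gh) = sqrt(2 * 9.81 * 0.657)
= sqrt(12.89034) = 3.590312 m/s
Power = 77.9 * 9.81 * 3.590312 = 2743.71 W

2743.71 W


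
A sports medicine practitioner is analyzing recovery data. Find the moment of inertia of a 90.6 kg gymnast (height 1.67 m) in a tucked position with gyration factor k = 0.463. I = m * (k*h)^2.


Radius of gyration = 0.463 * 1.67 = 0.77321 m
I = 90.6 * 0.77321^2
= 90.6 * 0.597854
= 54.166 kg*m^2

54.166 kg*m^2


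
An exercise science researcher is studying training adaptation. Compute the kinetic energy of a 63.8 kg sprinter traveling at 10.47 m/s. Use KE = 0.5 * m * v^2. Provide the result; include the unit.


Velocity squared = 109.6209
KE = 0.5 * 63.8 * 109.6209 = 3496.91 J

3496.91 J


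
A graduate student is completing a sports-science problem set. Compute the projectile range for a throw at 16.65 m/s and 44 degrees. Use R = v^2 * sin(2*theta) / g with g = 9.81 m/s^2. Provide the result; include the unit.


Two times the angle = 88 degrees
sin(88) = 0.999391
R = 277.2225 * 0.999391 / 9.81 = 28.242 m

28.242 m


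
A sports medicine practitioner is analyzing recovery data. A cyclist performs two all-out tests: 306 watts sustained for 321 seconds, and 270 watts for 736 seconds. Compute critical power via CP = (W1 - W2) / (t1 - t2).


W1 = P1 * t1 = 306 * 321 = 98226 J
W2 = P2 * t2 = 270 * 736 = 198720 J
CP = (98226 - 198720) / (321 - 736)
= 242.15 W

242.15 W


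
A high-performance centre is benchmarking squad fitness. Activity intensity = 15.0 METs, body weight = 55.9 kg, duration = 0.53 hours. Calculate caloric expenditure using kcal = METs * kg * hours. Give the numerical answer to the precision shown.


kcal = 15.0 * 55.9 * 0.53
= 838.5 * 0.53
= 444.41 kcal

444.41 kcal


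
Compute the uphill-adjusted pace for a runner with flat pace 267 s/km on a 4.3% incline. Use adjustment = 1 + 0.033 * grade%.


Adjustment factor = 1 + 0.033 * 4.3 = 1.1419
Grade-adjusted pace = 267 * 1.1419 = 304.89 s/km

304.89 s/km


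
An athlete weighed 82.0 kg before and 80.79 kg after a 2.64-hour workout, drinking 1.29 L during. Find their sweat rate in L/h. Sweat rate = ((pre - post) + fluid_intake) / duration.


Body mass change = 1.21 kg
Total sweat loss = 1.21 + 1.29 = 2.5 L
Rate = 2.5 / 2.64 = 0.947 L/h

0.947 L/h


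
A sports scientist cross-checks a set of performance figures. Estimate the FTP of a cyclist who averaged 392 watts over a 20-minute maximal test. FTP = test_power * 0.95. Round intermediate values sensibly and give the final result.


FTP = 392 * 0.95 = 372.4 W

372.4 W


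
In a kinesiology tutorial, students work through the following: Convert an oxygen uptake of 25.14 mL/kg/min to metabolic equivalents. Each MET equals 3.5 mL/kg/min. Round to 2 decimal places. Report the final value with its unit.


One MET = 3.5 mL/kg/min
Number of METs = 25.14 / 3.5
= 7.18 METs

7.18 METs


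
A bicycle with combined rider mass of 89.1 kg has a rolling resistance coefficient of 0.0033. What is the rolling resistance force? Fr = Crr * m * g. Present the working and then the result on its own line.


Fr = 0.0033 * 89.1 * 9.81
= 0.29403 * 9.81
= 2.884 N

2.884 N


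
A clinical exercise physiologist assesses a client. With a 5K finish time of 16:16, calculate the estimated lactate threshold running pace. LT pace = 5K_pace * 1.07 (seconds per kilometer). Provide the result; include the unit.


Race duration = 976 s for 5 km
Average pace = 976 / 5 = 195.2 s/km
LT pace = 195.2 * 1.07
= 208.86 s/km

208.86 s/km


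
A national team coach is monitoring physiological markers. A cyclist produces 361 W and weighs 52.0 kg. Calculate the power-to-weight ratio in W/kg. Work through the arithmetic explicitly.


P/W = power / mass
= 361 / 52.0
= 6.942 W/kg

6.942 W/kg


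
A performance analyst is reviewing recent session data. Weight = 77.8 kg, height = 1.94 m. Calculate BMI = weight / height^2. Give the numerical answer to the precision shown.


height^2 = 1.94^2 = 3.7636
BMI = 77.8 / 3.7636 = 20.67 kg/m^2

20.67 kg/m^2


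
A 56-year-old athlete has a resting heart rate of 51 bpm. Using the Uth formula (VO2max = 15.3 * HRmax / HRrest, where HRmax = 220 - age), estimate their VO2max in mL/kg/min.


HRmax = 220 - 56 = 164 bpm
Ratio = HRmax / HRrest = 164 / 51 = 3.2157
VO2max = 15.3 * 3.2157 = 49.2 mL/kg/min

49.2 mL/kg/min


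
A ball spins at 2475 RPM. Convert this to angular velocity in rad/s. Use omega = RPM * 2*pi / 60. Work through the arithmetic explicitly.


omega = 2475 * 2 * pi / 60
= 2475 * 6.28318531 / 60
= 15550.884 / 60
= 259.181 rad/s

259.181 rad/s


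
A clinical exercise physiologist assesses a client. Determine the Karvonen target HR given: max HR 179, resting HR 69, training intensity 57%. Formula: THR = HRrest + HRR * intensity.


HRR = HRmax - HRrest = 179 - 69 = 110
THR = 69 + 110 * 0.57
= 131.7 bpm

131.7 bpm


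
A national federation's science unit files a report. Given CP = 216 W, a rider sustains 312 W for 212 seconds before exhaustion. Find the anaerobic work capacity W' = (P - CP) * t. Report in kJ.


Excess power = 312 - 216 = 96 W
Work above CP = 96 * 212 = 20352 J
W' = 20.352 kJ

20.352 kJ


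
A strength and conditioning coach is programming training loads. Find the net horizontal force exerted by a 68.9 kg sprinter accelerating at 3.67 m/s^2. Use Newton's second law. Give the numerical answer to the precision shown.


Newton's second law: F = m * a
F = 68.9 * 3.67 = 252.86 N

252.86 N


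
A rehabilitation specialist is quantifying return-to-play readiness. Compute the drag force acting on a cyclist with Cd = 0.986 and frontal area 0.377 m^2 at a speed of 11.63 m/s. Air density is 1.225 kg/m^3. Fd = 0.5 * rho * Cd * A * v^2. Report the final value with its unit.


Step 1: v^2 = 135.2569
Step 2: Fd = 0.5 * 1.225 * 0.986 * 0.377 * 135.2569
= 30.795 N

30.795 N


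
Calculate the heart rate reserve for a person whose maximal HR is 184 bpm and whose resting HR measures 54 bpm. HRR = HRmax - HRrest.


HRmax = 184 bpm
HRrest = 54 bpm
HRR = 184 - 54 = 130 bpm

130 bpm


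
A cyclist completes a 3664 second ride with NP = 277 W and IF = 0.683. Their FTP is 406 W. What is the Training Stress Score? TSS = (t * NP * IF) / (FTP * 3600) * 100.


t * NP * IF = 3664 * 277 * 0.683 = 693195.824
FTP * 3600 = 1461600
TSS = (693195.824 / 1461600) * 100 = 47.43

47.43 TSS


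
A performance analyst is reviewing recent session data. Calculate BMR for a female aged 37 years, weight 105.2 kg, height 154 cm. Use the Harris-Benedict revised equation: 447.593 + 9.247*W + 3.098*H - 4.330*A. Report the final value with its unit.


Substituting values:
W term = 9.247 * 105.2 = 972.7844
H term = 3.098 * 154 = 477.092
A term = 4.330 * 37 = 160.21
BMR = 1737.26 kcal/day

1737.26 kcal/day


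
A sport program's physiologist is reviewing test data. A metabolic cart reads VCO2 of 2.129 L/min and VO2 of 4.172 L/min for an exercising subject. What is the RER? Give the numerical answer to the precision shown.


RER = VCO2 / VO2 = 2.129 / 4.172 = 0.5103

0.5103


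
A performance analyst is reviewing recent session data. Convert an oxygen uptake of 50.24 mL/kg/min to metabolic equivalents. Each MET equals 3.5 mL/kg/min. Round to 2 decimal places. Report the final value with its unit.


One MET = 3.5 mL/kg/min
Number of METs = 50.24 / 3.5
= 14.35 METs

14.35 METs


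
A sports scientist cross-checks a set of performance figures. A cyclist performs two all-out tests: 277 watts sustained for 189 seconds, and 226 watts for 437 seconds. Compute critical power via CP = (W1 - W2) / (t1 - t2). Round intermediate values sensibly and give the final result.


W1 = P1 * t1 = 277 * 189 = 52353 J
W2 = P2 * t2 = 226 * 437 = 98762 J
CP = (52353 - 98762) / (189 - 437)
= 187.13 W

187.13 W


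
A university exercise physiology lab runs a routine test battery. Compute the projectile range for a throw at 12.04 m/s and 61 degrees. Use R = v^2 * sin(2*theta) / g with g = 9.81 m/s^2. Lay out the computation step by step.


Two times the angle = 122 degrees
sin(122) = 0.848048
R = 144.9616 * 0.848048 / 9.81 = 12.532 m

12.532 m


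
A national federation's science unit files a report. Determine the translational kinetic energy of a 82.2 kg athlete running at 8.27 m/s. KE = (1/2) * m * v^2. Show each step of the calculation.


KE = 0.5 * m * v^2
= 0.5 * 82.2 * 8.27^2
= 0.5 * 82.2 * 68.3929
= 2810.95 J

2810.95 J


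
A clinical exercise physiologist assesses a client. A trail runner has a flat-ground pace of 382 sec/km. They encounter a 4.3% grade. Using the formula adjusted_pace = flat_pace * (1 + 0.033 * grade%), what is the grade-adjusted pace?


Grade factor = 1 + 0.033 * 4.3 = 1.1419
Adjusted = 382 * 1.1419 = 436.21 sec/km

436.21 s/km


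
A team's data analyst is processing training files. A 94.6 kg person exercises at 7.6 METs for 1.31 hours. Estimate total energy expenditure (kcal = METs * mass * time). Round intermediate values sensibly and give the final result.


Energy = METs * mass(kg) * time(h)
= 7.6 * 94.6 * 1.31
= 941.84 kcal

941.84 kcal


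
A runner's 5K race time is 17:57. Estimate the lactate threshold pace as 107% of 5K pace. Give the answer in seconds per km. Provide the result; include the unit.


Total race time = 17*60 + 57 = 1077 seconds
5K pace = 1077 / 5 = 215.4 sec/km
LT pace = 215.4 * 1.07 = 230.48 sec/km

230.48 s/km


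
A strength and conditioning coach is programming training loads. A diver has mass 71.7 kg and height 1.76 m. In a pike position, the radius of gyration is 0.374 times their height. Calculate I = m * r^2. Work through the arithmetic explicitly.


r = 0.374 * 1.76 = 0.65824 m
I = m * r^2 = 71.7 * 0.43328 = 31.066 kg*m^2

31.066 kg*m^2


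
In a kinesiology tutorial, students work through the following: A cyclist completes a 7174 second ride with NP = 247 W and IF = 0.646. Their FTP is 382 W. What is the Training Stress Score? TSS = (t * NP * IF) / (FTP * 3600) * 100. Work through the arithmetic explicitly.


t * NP * IF = 7174 * 247 * 0.646 = 1144697.788
FTP * 3600 = 1375200
TSS = (1144697.788 / 1375200) * 100 = 83.24

83.24 TSS


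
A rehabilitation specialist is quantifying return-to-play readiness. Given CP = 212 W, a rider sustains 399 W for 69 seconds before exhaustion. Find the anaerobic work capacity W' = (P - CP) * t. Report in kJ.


Excess power = 399 - 212 = 187 W
Work above CP = 187 * 69 = 12903 J
W' = 12.903 kJ

12.903 kJ


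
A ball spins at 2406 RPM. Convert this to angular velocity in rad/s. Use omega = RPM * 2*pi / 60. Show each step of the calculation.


omega = 2406 * 2 * pi / 60
= 2406 * 6.28318531 / 60
= 15117.344 / 60
= 251.956 rad/s

251.956 rad/s


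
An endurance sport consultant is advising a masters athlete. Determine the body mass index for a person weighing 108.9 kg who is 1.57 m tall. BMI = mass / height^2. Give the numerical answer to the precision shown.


BMI = mass / height^2
= 108.9 / 1.57^2
= 108.9 / 2.4649
= 44.18 kg/m^2

44.18 kg/m^2


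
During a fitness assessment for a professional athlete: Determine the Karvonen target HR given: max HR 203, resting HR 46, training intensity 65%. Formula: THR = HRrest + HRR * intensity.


HRR = HRmax - HRrest = 203 - 46 = 157
THR = 46 + 157 * 0.65
= 148.05 bpm

148.05 bpm


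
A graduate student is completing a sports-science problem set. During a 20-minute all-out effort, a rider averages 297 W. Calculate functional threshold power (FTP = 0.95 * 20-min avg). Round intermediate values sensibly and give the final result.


FTP = 0.95 * 297
= 282.15 W

282.15 W


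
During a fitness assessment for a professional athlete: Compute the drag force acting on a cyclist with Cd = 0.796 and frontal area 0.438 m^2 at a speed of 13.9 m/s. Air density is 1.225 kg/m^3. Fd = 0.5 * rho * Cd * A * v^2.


Step 1: v^2 = 193.21
Step 2: Fd = 0.5 * 1.225 * 0.796 * 0.438 * 193.21
= 41.259 N

41.259 N


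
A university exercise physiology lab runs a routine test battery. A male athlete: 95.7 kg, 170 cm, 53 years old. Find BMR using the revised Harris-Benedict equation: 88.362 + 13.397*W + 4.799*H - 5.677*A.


Intercept = 88.362
Weight contribution = 13.397 * 95.7 = 1282.0929
Height contribution = 4.799 * 170 = 815.83
Age contribution = 5.677 * 53 = 300.881
BMR = 88.362 + 1282.0929 + 815.83 - 300.881
= 1885.4 kcal/day

1885.4 kcal/day


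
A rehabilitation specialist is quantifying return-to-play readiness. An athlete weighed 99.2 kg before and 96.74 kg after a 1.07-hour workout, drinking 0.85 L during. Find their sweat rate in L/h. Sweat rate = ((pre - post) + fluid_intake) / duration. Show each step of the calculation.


Body mass change = 2.46 kg
Total sweat loss = 2.46 + 0.85 = 3.31 L
Rate = 3.31 / 1.07 = 3.093 L/h

3.093 L/h


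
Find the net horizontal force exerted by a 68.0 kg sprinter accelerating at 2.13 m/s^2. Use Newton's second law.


Newton's second law: F = m * a
F = 68.0 * 2.13 = 144.84 N

144.84 N


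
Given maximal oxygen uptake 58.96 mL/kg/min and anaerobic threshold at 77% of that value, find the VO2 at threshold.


Percentage as decimal = 0.77
VO2 at AT = 58.96 * 0.77 = 45.4 mL/kg/min

45.4 mL/kg/min


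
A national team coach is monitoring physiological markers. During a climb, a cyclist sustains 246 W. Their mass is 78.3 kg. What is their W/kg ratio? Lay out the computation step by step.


Power-to-weight = 246 W / 78.3 kg
= 3.142 W/kg

3.142 W/kg


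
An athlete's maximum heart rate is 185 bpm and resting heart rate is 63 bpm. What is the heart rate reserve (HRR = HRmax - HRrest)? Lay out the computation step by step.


HRR = HRmax - HRrest
= 185 - 63
= 122 bpm

122 bpm


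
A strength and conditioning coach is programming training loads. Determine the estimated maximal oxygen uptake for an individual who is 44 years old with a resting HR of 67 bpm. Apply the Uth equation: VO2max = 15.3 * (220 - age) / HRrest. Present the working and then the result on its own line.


HRmax = 220 - 44 = 176
VO2max = 15.3 * (176 / 67)
= 15.3 * 2.6269
= 40.19 mL/kg/min

40.19 mL/kg/min


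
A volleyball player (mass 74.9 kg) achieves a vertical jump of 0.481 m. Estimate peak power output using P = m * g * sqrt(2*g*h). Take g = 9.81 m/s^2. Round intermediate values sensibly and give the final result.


2 * g * h = 2 * 9.81 * 0.481 = 9.43722
sqrt(9.43722) = 3.072006 m/s
P = 74.9 * 9.81 * 3.072006 = 2257.21 W

2257.21 W


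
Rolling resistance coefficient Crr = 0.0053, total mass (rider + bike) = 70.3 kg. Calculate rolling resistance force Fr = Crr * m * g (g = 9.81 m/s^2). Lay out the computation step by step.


Fr = Crr * m * g
= 0.0053 * 70.3 * 9.81
= 3.655 N

3.655 N


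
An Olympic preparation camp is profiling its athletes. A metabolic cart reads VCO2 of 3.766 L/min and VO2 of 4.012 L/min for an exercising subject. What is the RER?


RER = VCO2 / VO2 = 3.766 / 4.012 = 0.9387

0.9387


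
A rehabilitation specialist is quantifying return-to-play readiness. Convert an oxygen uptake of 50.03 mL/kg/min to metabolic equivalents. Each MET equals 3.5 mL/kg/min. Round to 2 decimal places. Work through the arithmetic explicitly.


One MET = 3.5 mL/kg/min
Number of METs = 50.03 / 3.5
= 14.29 METs

14.29 METs


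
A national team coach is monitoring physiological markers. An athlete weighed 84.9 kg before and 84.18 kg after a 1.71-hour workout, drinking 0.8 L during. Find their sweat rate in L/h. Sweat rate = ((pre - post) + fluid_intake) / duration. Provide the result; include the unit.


Body mass change = 0.72 kg
Total sweat loss = 0.72 + 0.8 = 1.52 L
Rate = 1.52 / 1.71 = 0.889 L/h

0.889 L/h


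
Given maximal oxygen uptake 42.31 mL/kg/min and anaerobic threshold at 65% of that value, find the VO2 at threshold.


Percentage as decimal = 0.65
VO2 at AT = 42.31 * 0.65 = 27.5 mL/kg/min

27.5 mL/kg/min


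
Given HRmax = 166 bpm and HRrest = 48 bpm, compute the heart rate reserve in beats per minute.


Heart rate reserve = maximum HR minus resting HR
HRR = 166 - 48 = 118 bpm

118 bpm


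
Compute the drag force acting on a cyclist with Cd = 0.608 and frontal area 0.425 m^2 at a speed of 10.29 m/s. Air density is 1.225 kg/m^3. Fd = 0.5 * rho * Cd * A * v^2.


Step 1: v^2 = 105.8841
Step 2: Fd = 0.5 * 1.225 * 0.608 * 0.425 * 105.8841
= 16.758 N

16.758 N


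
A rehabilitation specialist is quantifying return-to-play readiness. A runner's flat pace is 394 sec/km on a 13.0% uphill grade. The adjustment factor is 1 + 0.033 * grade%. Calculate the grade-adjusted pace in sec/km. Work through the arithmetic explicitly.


Factor = 1 + 0.033 * 13.0 = 1.429
Adjusted pace = 394 * 1.429
= 563.03 sec/km

563.03 s/km


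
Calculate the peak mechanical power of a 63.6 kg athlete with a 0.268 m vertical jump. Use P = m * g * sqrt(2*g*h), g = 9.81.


First, sqrt(2gh) = sqrt(2 * 9.81 * 0.268)
= sqrt(5.25816) = 2.293068 m/s
Power = 63.6 * 9.81 * 2.293068 = 1430.68 W

1430.68 W


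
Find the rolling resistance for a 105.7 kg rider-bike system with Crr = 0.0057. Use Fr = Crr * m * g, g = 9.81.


m * g = 105.7 * 9.81 = 1036.917 N
Fr = 0.0057 * 1036.917 = 5.91 N

5.91 N


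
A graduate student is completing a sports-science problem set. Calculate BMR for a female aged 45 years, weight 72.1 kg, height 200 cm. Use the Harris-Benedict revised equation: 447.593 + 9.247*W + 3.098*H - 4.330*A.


Substituting values:
W term = 9.247 * 72.1 = 666.7087
H term = 3.098 * 200 = 619.6
A term = 4.330 * 45 = 194.85
BMR = 1539.05 kcal/day

1539.05 kcal/day


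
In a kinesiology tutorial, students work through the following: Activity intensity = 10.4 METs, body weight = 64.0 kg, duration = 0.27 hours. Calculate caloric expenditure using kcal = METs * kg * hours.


kcal = 10.4 * 64.0 * 0.27
= 665.6 * 0.27
= 179.71 kcal

179.71 kcal


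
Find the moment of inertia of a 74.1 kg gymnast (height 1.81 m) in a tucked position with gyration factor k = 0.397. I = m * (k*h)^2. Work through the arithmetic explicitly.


Radius of gyration = 0.397 * 1.81 = 0.71857 m
I = 74.1 * 0.71857^2
= 74.1 * 0.516343
= 38.261 kg*m^2

38.261 kg*m^2


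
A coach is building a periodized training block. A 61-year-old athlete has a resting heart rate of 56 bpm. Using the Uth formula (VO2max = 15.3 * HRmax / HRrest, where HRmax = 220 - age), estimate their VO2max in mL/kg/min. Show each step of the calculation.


HRmax = 220 - 61 = 159 bpm
Ratio = HRmax / HRrest = 159 / 56 = 2.8393
VO2max = 15.3 * 2.8393 = 43.44 mL/kg/min

43.44 mL/kg/min


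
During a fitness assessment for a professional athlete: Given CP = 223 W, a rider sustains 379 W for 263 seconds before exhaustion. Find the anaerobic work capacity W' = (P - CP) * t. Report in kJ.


Excess power = 379 - 223 = 156 W
Work above CP = 156 * 263 = 41028 J
W' = 41.028 kJ

41.028 kJ


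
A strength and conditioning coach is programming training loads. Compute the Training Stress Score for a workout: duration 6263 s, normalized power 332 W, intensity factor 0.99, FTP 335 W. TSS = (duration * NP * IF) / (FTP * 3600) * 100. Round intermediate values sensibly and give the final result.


Product = 6263 * 332 * 0.99 = 2058522.84
Base = 335 * 3600 = 1206000
TSS = 2058522.84 / 1206000 * 100 = 170.69

170.69 TSS


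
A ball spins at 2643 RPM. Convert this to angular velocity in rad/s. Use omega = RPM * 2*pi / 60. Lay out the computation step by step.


omega = 2643 * 2 * pi / 60
= 2643 * 6.28318531 / 60
= 16606.459 / 60
= 276.774 rad/s

276.774 rad/s


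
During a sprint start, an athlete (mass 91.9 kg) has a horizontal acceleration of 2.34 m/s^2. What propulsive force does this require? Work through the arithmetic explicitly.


Propulsive force = mass * acceleration
= 91.9 kg * 2.34 m/s^2
= 215.05 N

215.05 N


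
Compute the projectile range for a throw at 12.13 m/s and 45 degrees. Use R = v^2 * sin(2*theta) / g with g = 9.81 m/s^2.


Two times the angle = 90 degrees
sin(90) = 1.0
R = 147.1369 * 1.0 / 9.81 = 14.999 m

14.999 m


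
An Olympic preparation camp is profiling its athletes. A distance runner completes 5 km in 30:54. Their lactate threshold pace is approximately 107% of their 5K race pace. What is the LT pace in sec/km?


Convert to seconds: 30 min 54 s = 1854 s
Pace per km = 1854 / 5 = 370.8 s/km
LT pace = 370.8 * 1.07 = 396.76 s/km

396.76 s/km


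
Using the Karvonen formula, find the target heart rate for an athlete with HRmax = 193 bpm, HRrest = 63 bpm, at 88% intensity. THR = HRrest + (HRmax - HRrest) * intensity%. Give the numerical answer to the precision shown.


HRR = 193 - 63 = 130
THR = 63 + 130 * 0.88
= 63 + 114.4
= 177.4 bpm

177.4 bpm


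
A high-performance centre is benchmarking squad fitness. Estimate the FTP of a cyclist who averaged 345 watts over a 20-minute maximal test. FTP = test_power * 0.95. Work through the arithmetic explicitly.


FTP = 345 * 0.95 = 327.75 W

327.75 W


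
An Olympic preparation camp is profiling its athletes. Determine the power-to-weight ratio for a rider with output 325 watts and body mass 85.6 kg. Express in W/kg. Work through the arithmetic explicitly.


P/W = 325 / 85.6 = 3.797 W/kg

3.797 W/kg


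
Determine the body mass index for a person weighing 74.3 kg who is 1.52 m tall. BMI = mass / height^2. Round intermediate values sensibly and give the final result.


BMI = mass / height^2
= 74.3 / 1.52^2
= 74.3 / 2.3104
= 32.16 kg/m^2

32.16 kg/m^2


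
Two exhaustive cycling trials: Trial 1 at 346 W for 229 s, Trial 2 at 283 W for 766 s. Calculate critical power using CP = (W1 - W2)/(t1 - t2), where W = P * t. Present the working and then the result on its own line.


W1 = 346 * 229 = 79234 J
W2 = 283 * 766 = 216778 J
CP = (79234 - 216778) / (229 - 766)
= -137544 / -537
= 256.13 W

256.13 W


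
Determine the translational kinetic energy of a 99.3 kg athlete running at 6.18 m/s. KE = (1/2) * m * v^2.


KE = 0.5 * m * v^2
= 0.5 * 99.3 * 6.18^2
= 0.5 * 99.3 * 38.1924
= 1896.25 J

1896.25 J


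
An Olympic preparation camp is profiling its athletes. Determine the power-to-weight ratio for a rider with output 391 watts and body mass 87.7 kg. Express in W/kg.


P/W = 391 / 87.7 = 4.458 W/kg

4.458 W/kg


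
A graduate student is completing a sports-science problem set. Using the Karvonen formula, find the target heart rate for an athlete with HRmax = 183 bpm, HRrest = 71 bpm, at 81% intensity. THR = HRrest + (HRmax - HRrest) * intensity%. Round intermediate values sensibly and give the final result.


HRR = 183 - 71 = 112
THR = 71 + 112 * 0.81
= 71 + 90.72
= 161.72 bpm

161.72 bpm


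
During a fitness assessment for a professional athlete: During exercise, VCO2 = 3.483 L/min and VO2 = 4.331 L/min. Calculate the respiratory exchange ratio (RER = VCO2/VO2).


RER = VCO2 / VO2
= 3.483 / 4.331
= 0.8042

0.8042


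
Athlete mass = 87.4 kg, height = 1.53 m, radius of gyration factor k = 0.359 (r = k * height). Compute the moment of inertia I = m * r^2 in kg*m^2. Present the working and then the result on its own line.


r = k * height = 0.359 * 1.53 = 0.54927 m
r^2 = 0.54927^2 = 0.301698
I = 87.4 * 0.301698 = 26.368 kg*m^2

26.368 kg*m^2


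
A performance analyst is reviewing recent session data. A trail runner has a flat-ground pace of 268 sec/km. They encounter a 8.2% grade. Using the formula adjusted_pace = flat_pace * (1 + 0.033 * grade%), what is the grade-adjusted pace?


Grade factor = 1 + 0.033 * 8.2 = 1.2706
Adjusted = 268 * 1.2706 = 340.52 sec/km

340.52 s/km


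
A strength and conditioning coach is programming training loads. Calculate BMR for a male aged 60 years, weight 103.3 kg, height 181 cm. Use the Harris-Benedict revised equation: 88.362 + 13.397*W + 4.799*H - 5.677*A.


Substituting values:
W term = 13.397 * 103.3 = 1383.9101
H term = 4.799 * 181 = 868.619
A term = 5.677 * 60 = 340.62
BMR = 2000.27 kcal/day

2000.27 kcal/day


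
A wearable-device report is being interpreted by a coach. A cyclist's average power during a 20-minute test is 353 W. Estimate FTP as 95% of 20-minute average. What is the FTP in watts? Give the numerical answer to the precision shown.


FTP = 20-min power * 0.95
= 353 * 0.95
= 335.35 W

335.35 W


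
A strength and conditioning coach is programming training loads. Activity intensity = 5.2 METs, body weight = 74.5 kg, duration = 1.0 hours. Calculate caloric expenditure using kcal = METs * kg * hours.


kcal = 5.2 * 74.5 * 1.0
= 387.4 * 1.0
= 387.4 kcal

387.4 kcal


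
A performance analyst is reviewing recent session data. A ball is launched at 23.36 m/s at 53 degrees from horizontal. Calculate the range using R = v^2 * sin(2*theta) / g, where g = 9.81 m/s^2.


sin(2 * 53) = sin(106) = 0.961262
v^2 = 23.36^2 = 545.6896
R = 545.6896 * 0.961262 / 9.81
= 53.471 m

53.471 m


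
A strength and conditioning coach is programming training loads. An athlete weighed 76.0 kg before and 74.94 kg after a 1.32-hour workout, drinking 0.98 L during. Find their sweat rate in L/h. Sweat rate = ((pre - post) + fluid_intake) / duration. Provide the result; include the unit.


Body mass change = 1.06 kg
Total sweat loss = 1.06 + 0.98 = 2.04 L
Rate = 2.04 / 1.32 = 1.545 L/h

1.545 L/h


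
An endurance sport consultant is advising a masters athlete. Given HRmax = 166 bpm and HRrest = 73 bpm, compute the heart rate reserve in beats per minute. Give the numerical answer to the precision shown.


Heart rate reserve = maximum HR minus resting HR
HRR = 166 - 73 = 93 bpm

93 bpm


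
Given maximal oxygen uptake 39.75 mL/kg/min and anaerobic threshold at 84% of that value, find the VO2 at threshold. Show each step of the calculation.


Percentage as decimal = 0.84
VO2 at AT = 39.75 * 0.84 = 33.39 mL/kg/min

33.39 mL/kg/min


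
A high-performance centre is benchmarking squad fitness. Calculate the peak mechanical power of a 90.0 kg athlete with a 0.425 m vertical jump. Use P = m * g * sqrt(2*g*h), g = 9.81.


First, sqrt(2gh) = sqrt(2 * 9.81 * 0.425)
= sqrt(8.3385) = 2.887646 m/s
Power = 90.0 * 9.81 * 2.887646 = 2549.5 W

2549.5 W


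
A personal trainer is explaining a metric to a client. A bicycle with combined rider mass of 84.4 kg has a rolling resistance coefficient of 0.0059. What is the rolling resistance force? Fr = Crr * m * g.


Fr = 0.0059 * 84.4 * 9.81
= 0.49796 * 9.81
= 4.885 N

4.885 N


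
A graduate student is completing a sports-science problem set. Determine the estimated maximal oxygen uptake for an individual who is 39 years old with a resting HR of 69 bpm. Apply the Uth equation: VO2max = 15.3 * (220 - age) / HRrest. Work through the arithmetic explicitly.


HRmax = 220 - 39 = 181
VO2max = 15.3 * (181 / 69)
= 15.3 * 2.6232
= 40.13 mL/kg/min

40.13 mL/kg/min


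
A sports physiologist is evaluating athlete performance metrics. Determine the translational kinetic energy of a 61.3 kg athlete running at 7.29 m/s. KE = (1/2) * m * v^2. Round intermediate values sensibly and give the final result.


KE = 0.5 * m * v^2
= 0.5 * 61.3 * 7.29^2
= 0.5 * 61.3 * 53.1441
= 1628.87 J

1628.87 J


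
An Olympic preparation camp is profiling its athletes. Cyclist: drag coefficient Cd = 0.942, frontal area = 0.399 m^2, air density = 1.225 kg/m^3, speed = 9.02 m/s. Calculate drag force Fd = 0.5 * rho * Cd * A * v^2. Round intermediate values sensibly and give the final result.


v^2 = 9.02^2 = 81.3604
Fd = 0.5 * 1.225 * 0.942 * 0.399 * 81.3604
= 18.73 N

18.73 N


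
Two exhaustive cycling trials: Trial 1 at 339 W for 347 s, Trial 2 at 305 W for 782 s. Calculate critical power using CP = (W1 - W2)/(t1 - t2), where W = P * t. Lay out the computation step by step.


W1 = 339 * 347 = 117633 J
W2 = 305 * 782 = 238510 J
CP = (117633 - 238510) / (347 - 782)
= -120877 / -435
= 277.88 W

277.88 W


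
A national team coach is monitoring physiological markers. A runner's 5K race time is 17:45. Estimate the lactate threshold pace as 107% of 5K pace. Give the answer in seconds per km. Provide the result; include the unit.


Total race time = 17*60 + 45 = 1065 seconds
5K pace = 1065 / 5 = 213.0 sec/km
LT pace = 213.0 * 1.07 = 227.91 sec/km

227.91 s/km


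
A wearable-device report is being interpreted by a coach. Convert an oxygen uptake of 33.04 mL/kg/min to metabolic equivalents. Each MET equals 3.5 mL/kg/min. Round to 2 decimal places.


One MET = 3.5 mL/kg/min
Number of METs = 33.04 / 3.5
= 9.44 METs

9.44 METs


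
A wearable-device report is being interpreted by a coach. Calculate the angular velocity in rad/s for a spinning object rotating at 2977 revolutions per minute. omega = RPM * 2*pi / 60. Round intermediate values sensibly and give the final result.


omega = RPM * 2*pi / 60
= 2977 * 6.28318531 / 60
= 311.751 rad/s

311.751 rad/s


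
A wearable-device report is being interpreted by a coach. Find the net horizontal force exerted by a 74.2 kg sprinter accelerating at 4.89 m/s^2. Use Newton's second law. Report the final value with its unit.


Newton's second law: F = m * a
F = 74.2 * 4.89 = 362.84 N

362.84 N
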